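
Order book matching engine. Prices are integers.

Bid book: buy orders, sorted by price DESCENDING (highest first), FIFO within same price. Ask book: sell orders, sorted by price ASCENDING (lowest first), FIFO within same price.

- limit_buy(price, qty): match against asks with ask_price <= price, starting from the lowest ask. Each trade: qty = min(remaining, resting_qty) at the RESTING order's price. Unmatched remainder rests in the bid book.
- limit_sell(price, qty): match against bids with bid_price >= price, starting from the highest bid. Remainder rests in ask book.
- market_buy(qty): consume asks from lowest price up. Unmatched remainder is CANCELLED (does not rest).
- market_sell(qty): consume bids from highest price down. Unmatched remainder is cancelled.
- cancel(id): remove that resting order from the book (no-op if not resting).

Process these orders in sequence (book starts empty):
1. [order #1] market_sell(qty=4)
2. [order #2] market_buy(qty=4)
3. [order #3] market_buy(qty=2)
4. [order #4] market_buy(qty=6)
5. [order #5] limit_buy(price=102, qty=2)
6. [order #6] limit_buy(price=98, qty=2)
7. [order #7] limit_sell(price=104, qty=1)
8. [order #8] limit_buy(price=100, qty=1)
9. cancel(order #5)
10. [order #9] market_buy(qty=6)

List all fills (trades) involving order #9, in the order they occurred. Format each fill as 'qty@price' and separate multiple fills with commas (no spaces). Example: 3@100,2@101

After op 1 [order #1] market_sell(qty=4): fills=none; bids=[-] asks=[-]
After op 2 [order #2] market_buy(qty=4): fills=none; bids=[-] asks=[-]
After op 3 [order #3] market_buy(qty=2): fills=none; bids=[-] asks=[-]
After op 4 [order #4] market_buy(qty=6): fills=none; bids=[-] asks=[-]
After op 5 [order #5] limit_buy(price=102, qty=2): fills=none; bids=[#5:2@102] asks=[-]
After op 6 [order #6] limit_buy(price=98, qty=2): fills=none; bids=[#5:2@102 #6:2@98] asks=[-]
After op 7 [order #7] limit_sell(price=104, qty=1): fills=none; bids=[#5:2@102 #6:2@98] asks=[#7:1@104]
After op 8 [order #8] limit_buy(price=100, qty=1): fills=none; bids=[#5:2@102 #8:1@100 #6:2@98] asks=[#7:1@104]
After op 9 cancel(order #5): fills=none; bids=[#8:1@100 #6:2@98] asks=[#7:1@104]
After op 10 [order #9] market_buy(qty=6): fills=#9x#7:1@104; bids=[#8:1@100 #6:2@98] asks=[-]

Answer: 1@104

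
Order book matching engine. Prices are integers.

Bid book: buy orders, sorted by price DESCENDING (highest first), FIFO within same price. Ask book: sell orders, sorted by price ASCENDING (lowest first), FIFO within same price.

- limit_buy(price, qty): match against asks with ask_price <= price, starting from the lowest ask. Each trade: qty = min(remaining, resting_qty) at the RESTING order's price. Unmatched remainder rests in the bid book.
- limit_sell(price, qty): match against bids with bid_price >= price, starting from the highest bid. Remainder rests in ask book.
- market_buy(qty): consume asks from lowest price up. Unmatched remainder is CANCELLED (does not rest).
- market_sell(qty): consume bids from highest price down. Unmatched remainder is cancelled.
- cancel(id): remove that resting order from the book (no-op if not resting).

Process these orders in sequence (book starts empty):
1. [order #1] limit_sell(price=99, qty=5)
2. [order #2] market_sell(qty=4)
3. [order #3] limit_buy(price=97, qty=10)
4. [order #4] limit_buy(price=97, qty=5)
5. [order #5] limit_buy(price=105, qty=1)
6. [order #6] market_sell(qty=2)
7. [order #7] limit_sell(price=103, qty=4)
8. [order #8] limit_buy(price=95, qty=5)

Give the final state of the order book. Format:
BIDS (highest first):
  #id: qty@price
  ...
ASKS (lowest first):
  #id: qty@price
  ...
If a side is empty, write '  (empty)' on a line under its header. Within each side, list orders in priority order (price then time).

After op 1 [order #1] limit_sell(price=99, qty=5): fills=none; bids=[-] asks=[#1:5@99]
After op 2 [order #2] market_sell(qty=4): fills=none; bids=[-] asks=[#1:5@99]
After op 3 [order #3] limit_buy(price=97, qty=10): fills=none; bids=[#3:10@97] asks=[#1:5@99]
After op 4 [order #4] limit_buy(price=97, qty=5): fills=none; bids=[#3:10@97 #4:5@97] asks=[#1:5@99]
After op 5 [order #5] limit_buy(price=105, qty=1): fills=#5x#1:1@99; bids=[#3:10@97 #4:5@97] asks=[#1:4@99]
After op 6 [order #6] market_sell(qty=2): fills=#3x#6:2@97; bids=[#3:8@97 #4:5@97] asks=[#1:4@99]
After op 7 [order #7] limit_sell(price=103, qty=4): fills=none; bids=[#3:8@97 #4:5@97] asks=[#1:4@99 #7:4@103]
After op 8 [order #8] limit_buy(price=95, qty=5): fills=none; bids=[#3:8@97 #4:5@97 #8:5@95] asks=[#1:4@99 #7:4@103]

Answer: BIDS (highest first):
  #3: 8@97
  #4: 5@97
  #8: 5@95
ASKS (lowest first):
  #1: 4@99
  #7: 4@103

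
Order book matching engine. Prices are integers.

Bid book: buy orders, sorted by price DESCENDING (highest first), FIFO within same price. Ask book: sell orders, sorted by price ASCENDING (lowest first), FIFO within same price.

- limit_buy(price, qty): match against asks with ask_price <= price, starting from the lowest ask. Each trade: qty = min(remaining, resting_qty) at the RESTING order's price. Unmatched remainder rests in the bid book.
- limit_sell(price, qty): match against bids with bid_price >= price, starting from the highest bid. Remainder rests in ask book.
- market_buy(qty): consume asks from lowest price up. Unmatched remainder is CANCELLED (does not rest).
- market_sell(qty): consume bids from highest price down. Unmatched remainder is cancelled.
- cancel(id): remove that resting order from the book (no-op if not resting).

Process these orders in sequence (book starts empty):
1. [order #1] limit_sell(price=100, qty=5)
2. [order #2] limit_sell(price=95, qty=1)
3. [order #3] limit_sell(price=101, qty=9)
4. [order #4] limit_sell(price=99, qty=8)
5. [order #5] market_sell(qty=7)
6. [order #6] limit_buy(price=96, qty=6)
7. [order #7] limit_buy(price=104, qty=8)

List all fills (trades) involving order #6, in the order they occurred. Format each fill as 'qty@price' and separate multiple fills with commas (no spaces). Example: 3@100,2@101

Answer: 1@95

Derivation:
After op 1 [order #1] limit_sell(price=100, qty=5): fills=none; bids=[-] asks=[#1:5@100]
After op 2 [order #2] limit_sell(price=95, qty=1): fills=none; bids=[-] asks=[#2:1@95 #1:5@100]
After op 3 [order #3] limit_sell(price=101, qty=9): fills=none; bids=[-] asks=[#2:1@95 #1:5@100 #3:9@101]
After op 4 [order #4] limit_sell(price=99, qty=8): fills=none; bids=[-] asks=[#2:1@95 #4:8@99 #1:5@100 #3:9@101]
After op 5 [order #5] market_sell(qty=7): fills=none; bids=[-] asks=[#2:1@95 #4:8@99 #1:5@100 #3:9@101]
After op 6 [order #6] limit_buy(price=96, qty=6): fills=#6x#2:1@95; bids=[#6:5@96] asks=[#4:8@99 #1:5@100 #3:9@101]
After op 7 [order #7] limit_buy(price=104, qty=8): fills=#7x#4:8@99; bids=[#6:5@96] asks=[#1:5@100 #3:9@101]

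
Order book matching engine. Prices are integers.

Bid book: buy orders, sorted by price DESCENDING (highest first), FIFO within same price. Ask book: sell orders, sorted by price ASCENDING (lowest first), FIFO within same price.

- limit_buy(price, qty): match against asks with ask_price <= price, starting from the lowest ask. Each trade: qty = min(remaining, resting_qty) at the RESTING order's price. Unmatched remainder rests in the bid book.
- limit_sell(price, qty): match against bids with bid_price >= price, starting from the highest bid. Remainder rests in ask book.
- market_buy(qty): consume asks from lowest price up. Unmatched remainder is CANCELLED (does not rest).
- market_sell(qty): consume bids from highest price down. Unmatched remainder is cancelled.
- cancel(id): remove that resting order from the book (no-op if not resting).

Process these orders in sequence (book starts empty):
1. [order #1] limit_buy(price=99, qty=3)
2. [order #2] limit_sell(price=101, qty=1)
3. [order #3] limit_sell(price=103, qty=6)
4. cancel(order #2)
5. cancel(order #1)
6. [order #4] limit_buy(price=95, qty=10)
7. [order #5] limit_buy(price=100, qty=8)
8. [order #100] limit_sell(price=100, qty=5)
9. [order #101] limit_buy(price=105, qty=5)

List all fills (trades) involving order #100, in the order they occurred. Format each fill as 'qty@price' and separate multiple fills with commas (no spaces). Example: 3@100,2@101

After op 1 [order #1] limit_buy(price=99, qty=3): fills=none; bids=[#1:3@99] asks=[-]
After op 2 [order #2] limit_sell(price=101, qty=1): fills=none; bids=[#1:3@99] asks=[#2:1@101]
After op 3 [order #3] limit_sell(price=103, qty=6): fills=none; bids=[#1:3@99] asks=[#2:1@101 #3:6@103]
After op 4 cancel(order #2): fills=none; bids=[#1:3@99] asks=[#3:6@103]
After op 5 cancel(order #1): fills=none; bids=[-] asks=[#3:6@103]
After op 6 [order #4] limit_buy(price=95, qty=10): fills=none; bids=[#4:10@95] asks=[#3:6@103]
After op 7 [order #5] limit_buy(price=100, qty=8): fills=none; bids=[#5:8@100 #4:10@95] asks=[#3:6@103]
After op 8 [order #100] limit_sell(price=100, qty=5): fills=#5x#100:5@100; bids=[#5:3@100 #4:10@95] asks=[#3:6@103]
After op 9 [order #101] limit_buy(price=105, qty=5): fills=#101x#3:5@103; bids=[#5:3@100 #4:10@95] asks=[#3:1@103]

Answer: 5@100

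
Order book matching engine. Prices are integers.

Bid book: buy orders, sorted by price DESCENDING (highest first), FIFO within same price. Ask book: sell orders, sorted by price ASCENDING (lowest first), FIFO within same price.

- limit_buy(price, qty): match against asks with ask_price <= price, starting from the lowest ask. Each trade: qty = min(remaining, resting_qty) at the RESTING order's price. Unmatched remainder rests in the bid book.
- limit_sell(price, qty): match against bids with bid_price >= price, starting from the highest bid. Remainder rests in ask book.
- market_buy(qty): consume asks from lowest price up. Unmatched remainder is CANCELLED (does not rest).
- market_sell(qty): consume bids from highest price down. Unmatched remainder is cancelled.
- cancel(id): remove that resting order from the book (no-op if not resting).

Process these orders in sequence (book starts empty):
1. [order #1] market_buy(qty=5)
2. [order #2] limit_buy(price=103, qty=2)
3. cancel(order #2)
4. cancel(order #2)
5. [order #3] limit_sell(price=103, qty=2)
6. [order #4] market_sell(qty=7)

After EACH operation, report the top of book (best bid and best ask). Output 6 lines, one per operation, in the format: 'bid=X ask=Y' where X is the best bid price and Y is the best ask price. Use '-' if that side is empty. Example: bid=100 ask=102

After op 1 [order #1] market_buy(qty=5): fills=none; bids=[-] asks=[-]
After op 2 [order #2] limit_buy(price=103, qty=2): fills=none; bids=[#2:2@103] asks=[-]
After op 3 cancel(order #2): fills=none; bids=[-] asks=[-]
After op 4 cancel(order #2): fills=none; bids=[-] asks=[-]
After op 5 [order #3] limit_sell(price=103, qty=2): fills=none; bids=[-] asks=[#3:2@103]
After op 6 [order #4] market_sell(qty=7): fills=none; bids=[-] asks=[#3:2@103]

Answer: bid=- ask=-
bid=103 ask=-
bid=- ask=-
bid=- ask=-
bid=- ask=103
bid=- ask=103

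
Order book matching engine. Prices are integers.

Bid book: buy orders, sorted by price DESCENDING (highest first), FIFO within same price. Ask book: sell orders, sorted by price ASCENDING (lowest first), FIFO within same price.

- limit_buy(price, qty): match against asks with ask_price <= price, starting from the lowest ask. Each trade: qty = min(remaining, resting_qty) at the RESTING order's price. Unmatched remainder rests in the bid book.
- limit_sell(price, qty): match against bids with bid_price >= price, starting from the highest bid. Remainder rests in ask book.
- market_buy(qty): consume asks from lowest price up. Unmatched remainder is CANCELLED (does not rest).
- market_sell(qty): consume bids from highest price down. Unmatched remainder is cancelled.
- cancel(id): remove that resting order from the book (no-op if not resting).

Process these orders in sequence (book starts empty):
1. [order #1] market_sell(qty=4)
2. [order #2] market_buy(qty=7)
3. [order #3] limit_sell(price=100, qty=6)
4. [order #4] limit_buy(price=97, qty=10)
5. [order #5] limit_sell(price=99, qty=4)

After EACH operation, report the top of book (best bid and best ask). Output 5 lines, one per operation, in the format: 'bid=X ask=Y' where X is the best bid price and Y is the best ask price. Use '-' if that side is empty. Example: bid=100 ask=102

Answer: bid=- ask=-
bid=- ask=-
bid=- ask=100
bid=97 ask=100
bid=97 ask=99

Derivation:
After op 1 [order #1] market_sell(qty=4): fills=none; bids=[-] asks=[-]
After op 2 [order #2] market_buy(qty=7): fills=none; bids=[-] asks=[-]
After op 3 [order #3] limit_sell(price=100, qty=6): fills=none; bids=[-] asks=[#3:6@100]
After op 4 [order #4] limit_buy(price=97, qty=10): fills=none; bids=[#4:10@97] asks=[#3:6@100]
After op 5 [order #5] limit_sell(price=99, qty=4): fills=none; bids=[#4:10@97] asks=[#5:4@99 #3:6@100]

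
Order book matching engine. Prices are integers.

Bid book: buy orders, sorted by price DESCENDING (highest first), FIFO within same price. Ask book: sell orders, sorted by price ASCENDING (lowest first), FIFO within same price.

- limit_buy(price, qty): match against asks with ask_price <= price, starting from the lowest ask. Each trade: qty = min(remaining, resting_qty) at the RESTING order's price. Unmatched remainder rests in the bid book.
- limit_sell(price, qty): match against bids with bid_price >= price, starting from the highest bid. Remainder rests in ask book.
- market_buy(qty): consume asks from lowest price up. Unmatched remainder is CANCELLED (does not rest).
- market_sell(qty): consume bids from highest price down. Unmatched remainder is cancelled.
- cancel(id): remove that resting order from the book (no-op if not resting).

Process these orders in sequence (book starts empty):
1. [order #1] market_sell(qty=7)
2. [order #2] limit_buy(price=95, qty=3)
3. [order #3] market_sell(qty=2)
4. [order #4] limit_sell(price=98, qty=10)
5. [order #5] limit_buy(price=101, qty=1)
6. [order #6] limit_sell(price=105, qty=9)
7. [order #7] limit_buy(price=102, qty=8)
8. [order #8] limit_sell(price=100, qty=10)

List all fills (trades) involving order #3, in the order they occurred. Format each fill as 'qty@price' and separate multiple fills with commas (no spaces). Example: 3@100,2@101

Answer: 2@95

Derivation:
After op 1 [order #1] market_sell(qty=7): fills=none; bids=[-] asks=[-]
After op 2 [order #2] limit_buy(price=95, qty=3): fills=none; bids=[#2:3@95] asks=[-]
After op 3 [order #3] market_sell(qty=2): fills=#2x#3:2@95; bids=[#2:1@95] asks=[-]
After op 4 [order #4] limit_sell(price=98, qty=10): fills=none; bids=[#2:1@95] asks=[#4:10@98]
After op 5 [order #5] limit_buy(price=101, qty=1): fills=#5x#4:1@98; bids=[#2:1@95] asks=[#4:9@98]
After op 6 [order #6] limit_sell(price=105, qty=9): fills=none; bids=[#2:1@95] asks=[#4:9@98 #6:9@105]
After op 7 [order #7] limit_buy(price=102, qty=8): fills=#7x#4:8@98; bids=[#2:1@95] asks=[#4:1@98 #6:9@105]
After op 8 [order #8] limit_sell(price=100, qty=10): fills=none; bids=[#2:1@95] asks=[#4:1@98 #8:10@100 #6:9@105]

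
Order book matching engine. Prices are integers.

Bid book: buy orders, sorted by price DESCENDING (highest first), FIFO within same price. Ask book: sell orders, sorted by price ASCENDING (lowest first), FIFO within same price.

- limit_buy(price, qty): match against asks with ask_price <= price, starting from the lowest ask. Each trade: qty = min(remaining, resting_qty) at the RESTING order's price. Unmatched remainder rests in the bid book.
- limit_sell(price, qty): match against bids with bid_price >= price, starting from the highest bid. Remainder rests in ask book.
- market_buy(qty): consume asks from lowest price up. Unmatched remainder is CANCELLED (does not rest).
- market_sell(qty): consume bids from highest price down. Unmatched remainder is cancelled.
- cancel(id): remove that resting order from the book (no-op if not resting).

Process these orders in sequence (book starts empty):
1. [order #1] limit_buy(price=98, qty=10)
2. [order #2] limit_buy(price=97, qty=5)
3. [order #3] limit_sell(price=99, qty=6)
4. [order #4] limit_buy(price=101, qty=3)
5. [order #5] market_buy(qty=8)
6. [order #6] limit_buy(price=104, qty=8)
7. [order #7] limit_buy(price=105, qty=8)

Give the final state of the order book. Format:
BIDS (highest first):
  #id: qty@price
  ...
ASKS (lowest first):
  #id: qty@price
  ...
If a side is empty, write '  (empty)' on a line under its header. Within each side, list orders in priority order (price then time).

Answer: BIDS (highest first):
  #7: 8@105
  #6: 8@104
  #1: 10@98
  #2: 5@97
ASKS (lowest first):
  (empty)

Derivation:
After op 1 [order #1] limit_buy(price=98, qty=10): fills=none; bids=[#1:10@98] asks=[-]
After op 2 [order #2] limit_buy(price=97, qty=5): fills=none; bids=[#1:10@98 #2:5@97] asks=[-]
After op 3 [order #3] limit_sell(price=99, qty=6): fills=none; bids=[#1:10@98 #2:5@97] asks=[#3:6@99]
After op 4 [order #4] limit_buy(price=101, qty=3): fills=#4x#3:3@99; bids=[#1:10@98 #2:5@97] asks=[#3:3@99]
After op 5 [order #5] market_buy(qty=8): fills=#5x#3:3@99; bids=[#1:10@98 #2:5@97] asks=[-]
After op 6 [order #6] limit_buy(price=104, qty=8): fills=none; bids=[#6:8@104 #1:10@98 #2:5@97] asks=[-]
After op 7 [order #7] limit_buy(price=105, qty=8): fills=none; bids=[#7:8@105 #6:8@104 #1:10@98 #2:5@97] asks=[-]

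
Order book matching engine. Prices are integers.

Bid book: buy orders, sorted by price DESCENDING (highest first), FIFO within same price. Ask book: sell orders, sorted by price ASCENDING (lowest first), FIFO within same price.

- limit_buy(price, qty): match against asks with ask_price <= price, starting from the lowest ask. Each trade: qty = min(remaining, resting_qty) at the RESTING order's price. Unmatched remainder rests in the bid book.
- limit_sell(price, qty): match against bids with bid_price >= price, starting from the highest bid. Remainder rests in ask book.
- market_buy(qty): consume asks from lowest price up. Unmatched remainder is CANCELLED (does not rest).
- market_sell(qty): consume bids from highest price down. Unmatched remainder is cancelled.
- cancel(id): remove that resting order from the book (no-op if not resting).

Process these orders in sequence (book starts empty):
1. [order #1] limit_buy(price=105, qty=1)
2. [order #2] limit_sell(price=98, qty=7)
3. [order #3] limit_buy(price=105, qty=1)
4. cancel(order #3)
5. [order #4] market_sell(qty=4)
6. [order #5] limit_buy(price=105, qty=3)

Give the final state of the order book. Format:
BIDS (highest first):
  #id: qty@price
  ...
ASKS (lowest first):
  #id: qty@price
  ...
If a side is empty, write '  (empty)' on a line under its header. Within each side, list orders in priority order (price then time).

Answer: BIDS (highest first):
  (empty)
ASKS (lowest first):
  #2: 2@98

Derivation:
After op 1 [order #1] limit_buy(price=105, qty=1): fills=none; bids=[#1:1@105] asks=[-]
After op 2 [order #2] limit_sell(price=98, qty=7): fills=#1x#2:1@105; bids=[-] asks=[#2:6@98]
After op 3 [order #3] limit_buy(price=105, qty=1): fills=#3x#2:1@98; bids=[-] asks=[#2:5@98]
After op 4 cancel(order #3): fills=none; bids=[-] asks=[#2:5@98]
After op 5 [order #4] market_sell(qty=4): fills=none; bids=[-] asks=[#2:5@98]
After op 6 [order #5] limit_buy(price=105, qty=3): fills=#5x#2:3@98; bids=[-] asks=[#2:2@98]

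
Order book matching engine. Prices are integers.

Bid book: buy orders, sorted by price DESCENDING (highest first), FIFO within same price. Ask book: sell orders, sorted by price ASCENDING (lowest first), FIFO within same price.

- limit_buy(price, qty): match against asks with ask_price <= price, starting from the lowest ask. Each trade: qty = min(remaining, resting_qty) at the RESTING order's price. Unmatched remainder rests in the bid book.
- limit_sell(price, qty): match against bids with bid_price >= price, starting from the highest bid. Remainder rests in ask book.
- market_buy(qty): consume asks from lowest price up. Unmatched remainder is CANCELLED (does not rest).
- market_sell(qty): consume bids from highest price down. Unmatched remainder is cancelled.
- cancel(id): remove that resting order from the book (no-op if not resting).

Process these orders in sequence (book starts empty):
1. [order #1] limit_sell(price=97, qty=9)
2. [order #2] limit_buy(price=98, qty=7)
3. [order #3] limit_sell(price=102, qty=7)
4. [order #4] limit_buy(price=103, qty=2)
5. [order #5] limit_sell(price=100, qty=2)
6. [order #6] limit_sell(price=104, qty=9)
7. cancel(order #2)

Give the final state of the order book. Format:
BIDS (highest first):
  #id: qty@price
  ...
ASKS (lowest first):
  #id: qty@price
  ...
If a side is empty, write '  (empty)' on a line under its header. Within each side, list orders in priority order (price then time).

Answer: BIDS (highest first):
  (empty)
ASKS (lowest first):
  #5: 2@100
  #3: 7@102
  #6: 9@104

Derivation:
After op 1 [order #1] limit_sell(price=97, qty=9): fills=none; bids=[-] asks=[#1:9@97]
After op 2 [order #2] limit_buy(price=98, qty=7): fills=#2x#1:7@97; bids=[-] asks=[#1:2@97]
After op 3 [order #3] limit_sell(price=102, qty=7): fills=none; bids=[-] asks=[#1:2@97 #3:7@102]
After op 4 [order #4] limit_buy(price=103, qty=2): fills=#4x#1:2@97; bids=[-] asks=[#3:7@102]
After op 5 [order #5] limit_sell(price=100, qty=2): fills=none; bids=[-] asks=[#5:2@100 #3:7@102]
After op 6 [order #6] limit_sell(price=104, qty=9): fills=none; bids=[-] asks=[#5:2@100 #3:7@102 #6:9@104]
After op 7 cancel(order #2): fills=none; bids=[-] asks=[#5:2@100 #3:7@102 #6:9@104]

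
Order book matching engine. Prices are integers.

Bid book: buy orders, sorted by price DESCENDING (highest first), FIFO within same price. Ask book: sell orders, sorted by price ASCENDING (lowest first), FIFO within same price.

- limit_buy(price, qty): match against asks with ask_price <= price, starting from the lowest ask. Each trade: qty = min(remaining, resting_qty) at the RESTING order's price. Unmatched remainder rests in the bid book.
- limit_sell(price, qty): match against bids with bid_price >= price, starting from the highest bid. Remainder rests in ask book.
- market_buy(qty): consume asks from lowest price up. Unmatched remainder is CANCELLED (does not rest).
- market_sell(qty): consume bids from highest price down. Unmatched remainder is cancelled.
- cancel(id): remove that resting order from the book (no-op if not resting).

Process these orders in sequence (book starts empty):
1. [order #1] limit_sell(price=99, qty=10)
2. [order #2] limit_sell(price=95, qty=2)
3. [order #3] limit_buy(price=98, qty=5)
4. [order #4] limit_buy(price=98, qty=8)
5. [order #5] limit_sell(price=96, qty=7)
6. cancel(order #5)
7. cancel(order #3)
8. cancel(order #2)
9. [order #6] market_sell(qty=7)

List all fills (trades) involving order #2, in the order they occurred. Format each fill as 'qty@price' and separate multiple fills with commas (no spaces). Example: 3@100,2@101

Answer: 2@95

Derivation:
After op 1 [order #1] limit_sell(price=99, qty=10): fills=none; bids=[-] asks=[#1:10@99]
After op 2 [order #2] limit_sell(price=95, qty=2): fills=none; bids=[-] asks=[#2:2@95 #1:10@99]
After op 3 [order #3] limit_buy(price=98, qty=5): fills=#3x#2:2@95; bids=[#3:3@98] asks=[#1:10@99]
After op 4 [order #4] limit_buy(price=98, qty=8): fills=none; bids=[#3:3@98 #4:8@98] asks=[#1:10@99]
After op 5 [order #5] limit_sell(price=96, qty=7): fills=#3x#5:3@98 #4x#5:4@98; bids=[#4:4@98] asks=[#1:10@99]
After op 6 cancel(order #5): fills=none; bids=[#4:4@98] asks=[#1:10@99]
After op 7 cancel(order #3): fills=none; bids=[#4:4@98] asks=[#1:10@99]
After op 8 cancel(order #2): fills=none; bids=[#4:4@98] asks=[#1:10@99]
After op 9 [order #6] market_sell(qty=7): fills=#4x#6:4@98; bids=[-] asks=[#1:10@99]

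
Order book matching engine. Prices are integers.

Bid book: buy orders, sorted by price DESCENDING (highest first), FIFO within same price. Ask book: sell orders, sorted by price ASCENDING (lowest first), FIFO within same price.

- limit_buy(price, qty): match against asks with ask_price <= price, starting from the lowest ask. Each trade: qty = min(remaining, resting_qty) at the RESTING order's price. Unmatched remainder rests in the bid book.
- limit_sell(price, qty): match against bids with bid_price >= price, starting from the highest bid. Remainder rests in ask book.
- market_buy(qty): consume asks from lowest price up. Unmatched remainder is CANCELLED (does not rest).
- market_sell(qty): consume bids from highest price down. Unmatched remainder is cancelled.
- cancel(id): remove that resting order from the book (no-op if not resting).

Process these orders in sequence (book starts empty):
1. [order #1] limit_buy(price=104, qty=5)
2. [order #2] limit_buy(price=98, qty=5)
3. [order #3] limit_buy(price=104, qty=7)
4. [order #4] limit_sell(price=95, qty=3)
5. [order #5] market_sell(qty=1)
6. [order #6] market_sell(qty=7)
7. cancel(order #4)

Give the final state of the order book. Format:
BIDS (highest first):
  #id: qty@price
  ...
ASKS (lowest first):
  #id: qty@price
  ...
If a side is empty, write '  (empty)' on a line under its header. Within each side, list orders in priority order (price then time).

After op 1 [order #1] limit_buy(price=104, qty=5): fills=none; bids=[#1:5@104] asks=[-]
After op 2 [order #2] limit_buy(price=98, qty=5): fills=none; bids=[#1:5@104 #2:5@98] asks=[-]
After op 3 [order #3] limit_buy(price=104, qty=7): fills=none; bids=[#1:5@104 #3:7@104 #2:5@98] asks=[-]
After op 4 [order #4] limit_sell(price=95, qty=3): fills=#1x#4:3@104; bids=[#1:2@104 #3:7@104 #2:5@98] asks=[-]
After op 5 [order #5] market_sell(qty=1): fills=#1x#5:1@104; bids=[#1:1@104 #3:7@104 #2:5@98] asks=[-]
After op 6 [order #6] market_sell(qty=7): fills=#1x#6:1@104 #3x#6:6@104; bids=[#3:1@104 #2:5@98] asks=[-]
After op 7 cancel(order #4): fills=none; bids=[#3:1@104 #2:5@98] asks=[-]

Answer: BIDS (highest first):
  #3: 1@104
  #2: 5@98
ASKS (lowest first):
  (empty)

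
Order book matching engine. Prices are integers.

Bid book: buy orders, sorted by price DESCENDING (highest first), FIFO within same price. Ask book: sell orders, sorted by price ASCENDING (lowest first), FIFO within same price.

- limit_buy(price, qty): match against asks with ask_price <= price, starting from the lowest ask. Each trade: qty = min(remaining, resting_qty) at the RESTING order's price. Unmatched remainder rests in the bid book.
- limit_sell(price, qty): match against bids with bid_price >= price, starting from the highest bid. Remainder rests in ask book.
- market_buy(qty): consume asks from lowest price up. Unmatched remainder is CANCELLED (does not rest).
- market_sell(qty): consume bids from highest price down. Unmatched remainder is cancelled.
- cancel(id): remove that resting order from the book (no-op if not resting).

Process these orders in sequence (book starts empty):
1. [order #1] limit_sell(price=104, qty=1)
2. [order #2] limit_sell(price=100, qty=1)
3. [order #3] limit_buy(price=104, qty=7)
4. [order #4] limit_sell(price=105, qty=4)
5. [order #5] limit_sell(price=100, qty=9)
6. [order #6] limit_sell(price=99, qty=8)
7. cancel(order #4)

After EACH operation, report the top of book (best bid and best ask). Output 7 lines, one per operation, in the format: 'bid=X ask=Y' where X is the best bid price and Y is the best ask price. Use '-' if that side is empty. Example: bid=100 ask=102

Answer: bid=- ask=104
bid=- ask=100
bid=104 ask=-
bid=104 ask=105
bid=- ask=100
bid=- ask=99
bid=- ask=99

Derivation:
After op 1 [order #1] limit_sell(price=104, qty=1): fills=none; bids=[-] asks=[#1:1@104]
After op 2 [order #2] limit_sell(price=100, qty=1): fills=none; bids=[-] asks=[#2:1@100 #1:1@104]
After op 3 [order #3] limit_buy(price=104, qty=7): fills=#3x#2:1@100 #3x#1:1@104; bids=[#3:5@104] asks=[-]
After op 4 [order #4] limit_sell(price=105, qty=4): fills=none; bids=[#3:5@104] asks=[#4:4@105]
After op 5 [order #5] limit_sell(price=100, qty=9): fills=#3x#5:5@104; bids=[-] asks=[#5:4@100 #4:4@105]
After op 6 [order #6] limit_sell(price=99, qty=8): fills=none; bids=[-] asks=[#6:8@99 #5:4@100 #4:4@105]
After op 7 cancel(order #4): fills=none; bids=[-] asks=[#6:8@99 #5:4@100]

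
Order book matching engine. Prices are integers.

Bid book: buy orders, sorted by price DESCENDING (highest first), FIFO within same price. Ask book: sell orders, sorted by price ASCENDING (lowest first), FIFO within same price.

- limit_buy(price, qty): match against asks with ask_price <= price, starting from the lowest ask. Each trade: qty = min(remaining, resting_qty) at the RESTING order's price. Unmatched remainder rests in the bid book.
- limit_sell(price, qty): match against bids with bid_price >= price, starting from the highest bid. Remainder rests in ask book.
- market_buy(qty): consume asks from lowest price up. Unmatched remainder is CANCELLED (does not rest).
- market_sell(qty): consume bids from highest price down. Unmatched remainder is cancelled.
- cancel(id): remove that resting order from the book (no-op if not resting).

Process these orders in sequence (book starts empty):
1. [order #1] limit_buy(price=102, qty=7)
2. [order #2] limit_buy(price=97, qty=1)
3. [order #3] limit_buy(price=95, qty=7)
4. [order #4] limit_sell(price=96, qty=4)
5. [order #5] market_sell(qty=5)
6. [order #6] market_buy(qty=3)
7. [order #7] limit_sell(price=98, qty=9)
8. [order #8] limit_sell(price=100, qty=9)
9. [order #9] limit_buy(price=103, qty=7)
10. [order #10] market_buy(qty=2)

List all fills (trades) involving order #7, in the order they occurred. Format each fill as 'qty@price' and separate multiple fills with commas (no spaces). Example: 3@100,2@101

After op 1 [order #1] limit_buy(price=102, qty=7): fills=none; bids=[#1:7@102] asks=[-]
After op 2 [order #2] limit_buy(price=97, qty=1): fills=none; bids=[#1:7@102 #2:1@97] asks=[-]
After op 3 [order #3] limit_buy(price=95, qty=7): fills=none; bids=[#1:7@102 #2:1@97 #3:7@95] asks=[-]
After op 4 [order #4] limit_sell(price=96, qty=4): fills=#1x#4:4@102; bids=[#1:3@102 #2:1@97 #3:7@95] asks=[-]
After op 5 [order #5] market_sell(qty=5): fills=#1x#5:3@102 #2x#5:1@97 #3x#5:1@95; bids=[#3:6@95] asks=[-]
After op 6 [order #6] market_buy(qty=3): fills=none; bids=[#3:6@95] asks=[-]
After op 7 [order #7] limit_sell(price=98, qty=9): fills=none; bids=[#3:6@95] asks=[#7:9@98]
After op 8 [order #8] limit_sell(price=100, qty=9): fills=none; bids=[#3:6@95] asks=[#7:9@98 #8:9@100]
After op 9 [order #9] limit_buy(price=103, qty=7): fills=#9x#7:7@98; bids=[#3:6@95] asks=[#7:2@98 #8:9@100]
After op 10 [order #10] market_buy(qty=2): fills=#10x#7:2@98; bids=[#3:6@95] asks=[#8:9@100]

Answer: 7@98,2@98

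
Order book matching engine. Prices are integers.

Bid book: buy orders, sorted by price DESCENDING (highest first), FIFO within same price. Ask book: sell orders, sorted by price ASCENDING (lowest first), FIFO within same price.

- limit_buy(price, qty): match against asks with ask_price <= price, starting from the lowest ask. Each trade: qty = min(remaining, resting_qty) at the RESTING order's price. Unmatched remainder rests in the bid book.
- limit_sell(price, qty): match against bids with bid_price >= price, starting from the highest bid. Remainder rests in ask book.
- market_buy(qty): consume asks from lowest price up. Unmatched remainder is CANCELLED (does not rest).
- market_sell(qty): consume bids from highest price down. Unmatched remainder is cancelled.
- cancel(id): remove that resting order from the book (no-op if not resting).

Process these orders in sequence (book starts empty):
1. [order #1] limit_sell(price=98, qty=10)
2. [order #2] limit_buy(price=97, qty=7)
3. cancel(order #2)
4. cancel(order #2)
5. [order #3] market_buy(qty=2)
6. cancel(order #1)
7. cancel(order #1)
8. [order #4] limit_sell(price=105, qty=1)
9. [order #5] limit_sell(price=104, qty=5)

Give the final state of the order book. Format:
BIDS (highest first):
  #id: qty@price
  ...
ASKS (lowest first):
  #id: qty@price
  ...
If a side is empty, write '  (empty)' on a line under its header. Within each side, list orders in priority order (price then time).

Answer: BIDS (highest first):
  (empty)
ASKS (lowest first):
  #5: 5@104
  #4: 1@105

Derivation:
After op 1 [order #1] limit_sell(price=98, qty=10): fills=none; bids=[-] asks=[#1:10@98]
After op 2 [order #2] limit_buy(price=97, qty=7): fills=none; bids=[#2:7@97] asks=[#1:10@98]
After op 3 cancel(order #2): fills=none; bids=[-] asks=[#1:10@98]
After op 4 cancel(order #2): fills=none; bids=[-] asks=[#1:10@98]
After op 5 [order #3] market_buy(qty=2): fills=#3x#1:2@98; bids=[-] asks=[#1:8@98]
After op 6 cancel(order #1): fills=none; bids=[-] asks=[-]
After op 7 cancel(order #1): fills=none; bids=[-] asks=[-]
After op 8 [order #4] limit_sell(price=105, qty=1): fills=none; bids=[-] asks=[#4:1@105]
After op 9 [order #5] limit_sell(price=104, qty=5): fills=none; bids=[-] asks=[#5:5@104 #4:1@105]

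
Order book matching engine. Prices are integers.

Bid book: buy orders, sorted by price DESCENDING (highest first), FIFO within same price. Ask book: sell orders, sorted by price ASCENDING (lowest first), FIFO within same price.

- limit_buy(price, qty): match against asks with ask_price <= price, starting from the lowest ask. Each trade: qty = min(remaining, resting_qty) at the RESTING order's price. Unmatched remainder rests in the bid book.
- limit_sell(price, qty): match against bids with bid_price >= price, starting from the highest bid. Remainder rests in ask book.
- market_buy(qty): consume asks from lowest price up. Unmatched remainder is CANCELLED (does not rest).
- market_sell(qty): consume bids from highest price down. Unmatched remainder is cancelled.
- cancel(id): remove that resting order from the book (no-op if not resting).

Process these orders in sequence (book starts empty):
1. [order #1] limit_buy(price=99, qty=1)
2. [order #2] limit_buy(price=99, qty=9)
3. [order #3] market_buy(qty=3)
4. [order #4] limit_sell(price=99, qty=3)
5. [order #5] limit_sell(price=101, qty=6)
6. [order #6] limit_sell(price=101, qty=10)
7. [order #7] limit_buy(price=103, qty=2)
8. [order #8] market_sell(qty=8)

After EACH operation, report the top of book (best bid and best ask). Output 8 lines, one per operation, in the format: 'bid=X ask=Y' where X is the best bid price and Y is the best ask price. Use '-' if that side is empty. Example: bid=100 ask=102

Answer: bid=99 ask=-
bid=99 ask=-
bid=99 ask=-
bid=99 ask=-
bid=99 ask=101
bid=99 ask=101
bid=99 ask=101
bid=- ask=101

Derivation:
After op 1 [order #1] limit_buy(price=99, qty=1): fills=none; bids=[#1:1@99] asks=[-]
After op 2 [order #2] limit_buy(price=99, qty=9): fills=none; bids=[#1:1@99 #2:9@99] asks=[-]
After op 3 [order #3] market_buy(qty=3): fills=none; bids=[#1:1@99 #2:9@99] asks=[-]
After op 4 [order #4] limit_sell(price=99, qty=3): fills=#1x#4:1@99 #2x#4:2@99; bids=[#2:7@99] asks=[-]
After op 5 [order #5] limit_sell(price=101, qty=6): fills=none; bids=[#2:7@99] asks=[#5:6@101]
After op 6 [order #6] limit_sell(price=101, qty=10): fills=none; bids=[#2:7@99] asks=[#5:6@101 #6:10@101]
After op 7 [order #7] limit_buy(price=103, qty=2): fills=#7x#5:2@101; bids=[#2:7@99] asks=[#5:4@101 #6:10@101]
After op 8 [order #8] market_sell(qty=8): fills=#2x#8:7@99; bids=[-] asks=[#5:4@101 #6:10@101]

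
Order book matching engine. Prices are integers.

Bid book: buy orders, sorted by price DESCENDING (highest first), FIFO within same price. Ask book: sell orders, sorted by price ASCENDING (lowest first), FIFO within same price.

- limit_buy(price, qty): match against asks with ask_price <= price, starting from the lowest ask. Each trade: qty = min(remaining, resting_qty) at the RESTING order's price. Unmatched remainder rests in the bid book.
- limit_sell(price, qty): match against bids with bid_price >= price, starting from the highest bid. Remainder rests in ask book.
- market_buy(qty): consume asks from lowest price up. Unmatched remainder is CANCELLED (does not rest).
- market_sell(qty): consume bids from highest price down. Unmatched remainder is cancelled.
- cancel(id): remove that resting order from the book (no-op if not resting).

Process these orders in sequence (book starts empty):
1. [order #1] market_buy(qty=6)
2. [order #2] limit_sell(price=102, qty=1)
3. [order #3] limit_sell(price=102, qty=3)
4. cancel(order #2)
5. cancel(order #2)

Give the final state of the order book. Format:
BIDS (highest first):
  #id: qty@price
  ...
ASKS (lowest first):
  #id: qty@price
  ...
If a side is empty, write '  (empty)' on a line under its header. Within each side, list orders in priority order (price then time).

After op 1 [order #1] market_buy(qty=6): fills=none; bids=[-] asks=[-]
After op 2 [order #2] limit_sell(price=102, qty=1): fills=none; bids=[-] asks=[#2:1@102]
After op 3 [order #3] limit_sell(price=102, qty=3): fills=none; bids=[-] asks=[#2:1@102 #3:3@102]
After op 4 cancel(order #2): fills=none; bids=[-] asks=[#3:3@102]
After op 5 cancel(order #2): fills=none; bids=[-] asks=[#3:3@102]

Answer: BIDS (highest first):
  (empty)
ASKS (lowest first):
  #3: 3@102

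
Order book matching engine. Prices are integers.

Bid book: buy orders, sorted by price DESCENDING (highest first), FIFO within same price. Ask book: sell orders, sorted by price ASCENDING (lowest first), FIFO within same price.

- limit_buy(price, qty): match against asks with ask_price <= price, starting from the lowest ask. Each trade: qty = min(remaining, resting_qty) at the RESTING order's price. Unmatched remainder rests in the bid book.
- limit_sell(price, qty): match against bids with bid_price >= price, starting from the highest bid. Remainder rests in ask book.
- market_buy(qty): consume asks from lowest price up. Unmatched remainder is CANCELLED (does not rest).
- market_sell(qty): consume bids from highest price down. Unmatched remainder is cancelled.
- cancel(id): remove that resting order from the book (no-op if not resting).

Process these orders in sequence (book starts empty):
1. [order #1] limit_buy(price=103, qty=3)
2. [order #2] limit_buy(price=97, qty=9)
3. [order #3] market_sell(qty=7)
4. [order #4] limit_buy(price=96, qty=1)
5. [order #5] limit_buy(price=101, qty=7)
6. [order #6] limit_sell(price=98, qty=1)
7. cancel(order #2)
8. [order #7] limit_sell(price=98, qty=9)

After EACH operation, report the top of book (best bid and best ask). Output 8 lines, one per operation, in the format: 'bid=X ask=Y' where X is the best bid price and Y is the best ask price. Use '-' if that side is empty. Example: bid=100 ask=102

After op 1 [order #1] limit_buy(price=103, qty=3): fills=none; bids=[#1:3@103] asks=[-]
After op 2 [order #2] limit_buy(price=97, qty=9): fills=none; bids=[#1:3@103 #2:9@97] asks=[-]
After op 3 [order #3] market_sell(qty=7): fills=#1x#3:3@103 #2x#3:4@97; bids=[#2:5@97] asks=[-]
After op 4 [order #4] limit_buy(price=96, qty=1): fills=none; bids=[#2:5@97 #4:1@96] asks=[-]
After op 5 [order #5] limit_buy(price=101, qty=7): fills=none; bids=[#5:7@101 #2:5@97 #4:1@96] asks=[-]
After op 6 [order #6] limit_sell(price=98, qty=1): fills=#5x#6:1@101; bids=[#5:6@101 #2:5@97 #4:1@96] asks=[-]
After op 7 cancel(order #2): fills=none; bids=[#5:6@101 #4:1@96] asks=[-]
After op 8 [order #7] limit_sell(price=98, qty=9): fills=#5x#7:6@101; bids=[#4:1@96] asks=[#7:3@98]

Answer: bid=103 ask=-
bid=103 ask=-
bid=97 ask=-
bid=97 ask=-
bid=101 ask=-
bid=101 ask=-
bid=101 ask=-
bid=96 ask=98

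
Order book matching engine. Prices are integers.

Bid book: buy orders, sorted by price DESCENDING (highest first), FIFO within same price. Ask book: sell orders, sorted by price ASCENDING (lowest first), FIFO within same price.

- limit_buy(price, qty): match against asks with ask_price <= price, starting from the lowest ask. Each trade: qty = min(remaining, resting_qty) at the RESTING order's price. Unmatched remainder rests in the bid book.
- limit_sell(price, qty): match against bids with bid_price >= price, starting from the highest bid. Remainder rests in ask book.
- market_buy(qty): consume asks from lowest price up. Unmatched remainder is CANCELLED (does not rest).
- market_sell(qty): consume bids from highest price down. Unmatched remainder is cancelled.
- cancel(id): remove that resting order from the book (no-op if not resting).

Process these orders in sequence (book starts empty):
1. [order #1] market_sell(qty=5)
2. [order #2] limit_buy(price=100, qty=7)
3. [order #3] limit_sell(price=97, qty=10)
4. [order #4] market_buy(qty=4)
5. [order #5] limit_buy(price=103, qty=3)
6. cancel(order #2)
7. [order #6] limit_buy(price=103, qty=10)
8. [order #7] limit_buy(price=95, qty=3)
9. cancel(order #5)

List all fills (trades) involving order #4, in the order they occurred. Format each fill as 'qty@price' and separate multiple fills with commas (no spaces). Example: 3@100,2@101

Answer: 3@97

Derivation:
After op 1 [order #1] market_sell(qty=5): fills=none; bids=[-] asks=[-]
After op 2 [order #2] limit_buy(price=100, qty=7): fills=none; bids=[#2:7@100] asks=[-]
After op 3 [order #3] limit_sell(price=97, qty=10): fills=#2x#3:7@100; bids=[-] asks=[#3:3@97]
After op 4 [order #4] market_buy(qty=4): fills=#4x#3:3@97; bids=[-] asks=[-]
After op 5 [order #5] limit_buy(price=103, qty=3): fills=none; bids=[#5:3@103] asks=[-]
After op 6 cancel(order #2): fills=none; bids=[#5:3@103] asks=[-]
After op 7 [order #6] limit_buy(price=103, qty=10): fills=none; bids=[#5:3@103 #6:10@103] asks=[-]
After op 8 [order #7] limit_buy(price=95, qty=3): fills=none; bids=[#5:3@103 #6:10@103 #7:3@95] asks=[-]
After op 9 cancel(order #5): fills=none; bids=[#6:10@103 #7:3@95] asks=[-]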